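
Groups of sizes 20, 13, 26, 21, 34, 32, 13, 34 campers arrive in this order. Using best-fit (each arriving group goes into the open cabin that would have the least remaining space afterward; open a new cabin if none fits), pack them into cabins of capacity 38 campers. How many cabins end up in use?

  20 → cabin 1 (new)  [load 20/38]
  13 → cabin 1  [load 33/38]
  26 → cabin 2 (new)  [load 26/38]
  21 → cabin 3 (new)  [load 21/38]
  34 → cabin 4 (new)  [load 34/38]
  32 → cabin 5 (new)  [load 32/38]
  13 → cabin 3  [load 34/38]
  34 → cabin 6 (new)  [load 34/38]
6 cabins opened.

6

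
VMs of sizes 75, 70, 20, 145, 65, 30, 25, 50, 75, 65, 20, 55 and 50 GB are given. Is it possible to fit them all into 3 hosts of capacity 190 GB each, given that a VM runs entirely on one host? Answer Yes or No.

No

Total = 745 GB; ⌈745/190⌉ = 4.
At least 4 hosts are required, but only 3 are allowed.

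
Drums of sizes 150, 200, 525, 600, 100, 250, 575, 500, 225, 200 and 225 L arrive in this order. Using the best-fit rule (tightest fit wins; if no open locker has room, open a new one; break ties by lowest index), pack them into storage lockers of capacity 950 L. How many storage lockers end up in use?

  150 → locker 1 (new)  [load 150/950]
  200 → locker 1  [load 350/950]
  525 → locker 1  [load 875/950]
  600 → locker 2 (new)  [load 600/950]
  100 → locker 2  [load 700/950]
  250 → locker 2  [load 950/950]
  575 → locker 3 (new)  [load 575/950]
  500 → locker 4 (new)  [load 500/950]
  225 → locker 3  [load 800/950]
  200 → locker 4  [load 700/950]
  225 → locker 4  [load 925/950]
4 storage lockers opened.

4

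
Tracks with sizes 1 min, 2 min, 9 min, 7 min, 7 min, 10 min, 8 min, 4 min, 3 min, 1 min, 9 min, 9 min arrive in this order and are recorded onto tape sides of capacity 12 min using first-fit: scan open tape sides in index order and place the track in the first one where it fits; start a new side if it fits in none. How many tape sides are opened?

  1 → side 1 (new)  [load 1/12]
  2 → side 1  [load 3/12]
  9 → side 1  [load 12/12]
  7 → side 2 (new)  [load 7/12]
  7 → side 3 (new)  [load 7/12]
  10 → side 4 (new)  [load 10/12]
  8 → side 5 (new)  [load 8/12]
  4 → side 2  [load 11/12]
  3 → side 3  [load 10/12]
  1 → side 2  [load 12/12]
  9 → side 6 (new)  [load 9/12]
  9 → side 7 (new)  [load 9/12]
7 tape sides opened.

7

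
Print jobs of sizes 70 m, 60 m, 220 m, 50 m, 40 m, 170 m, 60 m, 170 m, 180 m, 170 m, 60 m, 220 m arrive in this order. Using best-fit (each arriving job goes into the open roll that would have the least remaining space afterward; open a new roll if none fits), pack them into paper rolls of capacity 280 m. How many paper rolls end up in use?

  70 → roll 1 (new)  [load 70/280]
  60 → roll 1  [load 130/280]
  220 → roll 2 (new)  [load 220/280]
  50 → roll 2  [load 270/280]
  40 → roll 1  [load 170/280]
  170 → roll 3 (new)  [load 170/280]
  60 → roll 1  [load 230/280]
  170 → roll 4 (new)  [load 170/280]
  180 → roll 5 (new)  [load 180/280]
  170 → roll 6 (new)  [load 170/280]
  60 → roll 5  [load 240/280]
  220 → roll 7 (new)  [load 220/280]
7 paper rolls opened.

7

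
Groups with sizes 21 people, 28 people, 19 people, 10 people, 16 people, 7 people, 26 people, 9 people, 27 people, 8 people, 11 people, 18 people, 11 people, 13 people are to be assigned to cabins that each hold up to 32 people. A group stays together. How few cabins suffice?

8

Total = 28 + 27 + 26 + 21 + 19 + 18 + 16 + 13 + 11 + 11 + 10 + 9 + 8 + 7 = 224 people.
Lower bound: ⌈224/32⌉ = 7 cabins.
A packing using 8 cabins:
  cabin 1: 28 = 28
  cabin 2: 27 = 27
  cabin 3: 26 = 26
  cabin 4: 21 + 11 = 32
  cabin 5: 19 + 13 = 32
  cabin 6: 18 + 11 = 29
  cabin 7: 16 + 10 = 26
  cabin 8: 9 + 8 + 7 = 24
No arrangement into 7 cabins stays within capacity, so 8 is optimal.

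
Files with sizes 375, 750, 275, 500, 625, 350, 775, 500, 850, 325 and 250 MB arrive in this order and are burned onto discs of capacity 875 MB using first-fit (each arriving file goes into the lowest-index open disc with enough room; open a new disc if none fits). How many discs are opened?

7

  375 → disc 1 (new)  [load 375/875]
  750 → disc 2 (new)  [load 750/875]
  275 → disc 1  [load 650/875]
  500 → disc 3 (new)  [load 500/875]
  625 → disc 4 (new)  [load 625/875]
  350 → disc 3  [load 850/875]
  775 → disc 5 (new)  [load 775/875]
  500 → disc 6 (new)  [load 500/875]
  850 → disc 7 (new)  [load 850/875]
  325 → disc 6  [load 825/875]
  250 → disc 4  [load 875/875]
7 discs opened.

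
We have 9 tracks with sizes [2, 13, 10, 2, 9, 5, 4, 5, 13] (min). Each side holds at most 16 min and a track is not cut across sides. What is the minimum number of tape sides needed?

5

Total = 13 + 13 + 10 + 9 + 5 + 5 + 4 + 2 + 2 = 63 min.
Lower bound: ⌈63/16⌉ = 4 tape sides.
A packing using 5 tape sides:
  side 1: 13 + 2 = 15
  side 2: 13 + 2 = 15
  side 3: 10 + 5 = 15
  side 4: 9 + 5 = 14
  side 5: 4 = 4
No arrangement into 4 tape sides stays within capacity, so 5 is optimal.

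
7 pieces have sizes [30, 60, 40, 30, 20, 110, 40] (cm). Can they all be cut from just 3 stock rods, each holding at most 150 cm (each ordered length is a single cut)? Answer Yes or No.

Yes

A valid assignment using 3 stock rods:
  stock rod 1: 110 + 40 = 150
  stock rod 2: 60 + 40 + 30 + 20 = 150
  stock rod 3: 30 = 30
Every load is within 150 cm, so 3 stock rods suffice.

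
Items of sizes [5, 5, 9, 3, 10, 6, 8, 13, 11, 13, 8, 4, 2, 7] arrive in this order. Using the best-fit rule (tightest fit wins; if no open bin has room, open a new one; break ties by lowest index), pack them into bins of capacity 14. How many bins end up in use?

  5 → bin 1 (new)  [load 5/14]
  5 → bin 1  [load 10/14]
  9 → bin 2 (new)  [load 9/14]
  3 → bin 1  [load 13/14]
  10 → bin 3 (new)  [load 10/14]
  6 → bin 4 (new)  [load 6/14]
  8 → bin 4  [load 14/14]
  13 → bin 5 (new)  [load 13/14]
  11 → bin 6 (new)  [load 11/14]
  13 → bin 7 (new)  [load 13/14]
  8 → bin 8 (new)  [load 8/14]
  4 → bin 3  [load 14/14]
  2 → bin 6  [load 13/14]
  7 → bin 9 (new)  [load 7/14]
9 bins opened.

9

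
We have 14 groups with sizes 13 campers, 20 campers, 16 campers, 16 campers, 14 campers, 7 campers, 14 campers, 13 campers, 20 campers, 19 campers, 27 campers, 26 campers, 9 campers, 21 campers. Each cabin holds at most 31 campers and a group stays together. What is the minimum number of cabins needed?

Total = 27 + 26 + 21 + 20 + 20 + 19 + 16 + 16 + 14 + 14 + 13 + 13 + 9 + 7 = 235 campers.
Lower bound: ⌈235/31⌉ = 8 cabins.
A packing using 9 cabins:
  cabin 1: 27 = 27
  cabin 2: 26 = 26
  cabin 3: 21 + 9 = 30
  cabin 4: 20 + 7 = 27
  cabin 5: 20 = 20
  cabin 6: 19 = 19
  cabin 7: 16 + 14 = 30
  cabin 8: 16 + 14 = 30
  cabin 9: 13 + 13 = 26
No arrangement into 8 cabins stays within capacity, so 9 is optimal.

9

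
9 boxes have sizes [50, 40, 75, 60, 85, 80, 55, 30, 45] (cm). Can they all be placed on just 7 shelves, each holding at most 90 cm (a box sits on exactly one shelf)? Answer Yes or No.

Yes

A valid assignment using 7 shelves:
  shelf 1: 85 = 85
  shelf 2: 80 = 80
  shelf 3: 75 = 75
  shelf 4: 60 + 30 = 90
  shelf 5: 55 = 55
  shelf 6: 50 + 40 = 90
  shelf 7: 45 = 45
Every load is within 90 cm, so 7 shelves suffice.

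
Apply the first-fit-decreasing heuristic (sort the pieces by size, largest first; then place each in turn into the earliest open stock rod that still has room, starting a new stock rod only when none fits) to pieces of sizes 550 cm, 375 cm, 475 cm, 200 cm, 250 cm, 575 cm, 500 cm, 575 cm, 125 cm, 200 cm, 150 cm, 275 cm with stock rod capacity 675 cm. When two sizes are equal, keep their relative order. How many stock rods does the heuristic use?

7

Sorted descending: 575, 575, 550, 500, 475, 375, 275, 250, 200, 200, 150, 125.
  575 → stock rod 1 (new)  [load 575/675]
  575 → stock rod 2 (new)  [load 575/675]
  550 → stock rod 3 (new)  [load 550/675]
  500 → stock rod 4 (new)  [load 500/675]
  475 → stock rod 5 (new)  [load 475/675]
  375 → stock rod 6 (new)  [load 375/675]
  275 → stock rod 6  [load 650/675]
  250 → stock rod 7 (new)  [load 250/675]
  200 → stock rod 5  [load 675/675]
  200 → stock rod 7  [load 450/675]
  150 → stock rod 4  [load 650/675]
  125 → stock rod 3  [load 675/675]
7 stock rods opened.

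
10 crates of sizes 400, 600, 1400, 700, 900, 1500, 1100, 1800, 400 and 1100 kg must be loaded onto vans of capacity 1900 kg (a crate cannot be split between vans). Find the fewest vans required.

6

Total = 1800 + 1500 + 1400 + 1100 + 1100 + 900 + 700 + 600 + 400 + 400 = 9900 kg.
Lower bound: ⌈9900/1900⌉ = 6 vans.
A packing using 6 vans:
  van 1: 1800 = 1800
  van 2: 1500 + 400 = 1900
  van 3: 1400 + 400 = 1800
  van 4: 1100 + 700 = 1800
  van 5: 1100 + 600 = 1700
  van 6: 900 = 900
This matches the lower bound, so 6 is optimal.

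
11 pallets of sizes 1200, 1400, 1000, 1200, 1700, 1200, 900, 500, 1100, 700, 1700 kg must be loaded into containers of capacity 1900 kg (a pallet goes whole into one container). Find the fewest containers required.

Total = 1700 + 1700 + 1400 + 1200 + 1200 + 1200 + 1100 + 1000 + 900 + 700 + 500 = 12600 kg.
Lower bound: ⌈12600/1900⌉ = 7 containers.
Also, 8 pallets each exceed 950 kg, and no two of those can share a container, so at least 8 containers are needed.
A packing using 8 containers:
  container 1: 1700 = 1700
  container 2: 1700 = 1700
  container 3: 1400 + 500 = 1900
  container 4: 1200 + 700 = 1900
  container 5: 1200 = 1200
  container 6: 1200 = 1200
  container 7: 1100 = 1100
  container 8: 1000 + 900 = 1900
This matches the lower bound, so 8 is optimal.

8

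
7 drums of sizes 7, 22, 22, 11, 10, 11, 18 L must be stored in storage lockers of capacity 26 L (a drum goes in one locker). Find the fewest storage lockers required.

5

Total = 22 + 22 + 18 + 11 + 11 + 10 + 7 = 101 L.
Lower bound: ⌈101/26⌉ = 4 storage lockers.
A packing using 5 storage lockers:
  locker 1: 22 = 22
  locker 2: 22 = 22
  locker 3: 18 + 7 = 25
  locker 4: 11 + 11 = 22
  locker 5: 10 = 10
No arrangement into 4 storage lockers stays within capacity, so 5 is optimal.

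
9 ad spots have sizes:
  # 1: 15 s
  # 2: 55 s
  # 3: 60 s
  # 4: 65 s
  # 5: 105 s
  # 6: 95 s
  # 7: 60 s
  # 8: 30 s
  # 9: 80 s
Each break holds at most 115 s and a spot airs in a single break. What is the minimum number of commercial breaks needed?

6

Total = 105 + 95 + 80 + 65 + 60 + 60 + 55 + 30 + 15 = 565 s.
Lower bound: ⌈565/115⌉ = 5 commercial breaks.
Also, 6 ad spots each exceed 115/2 s, and no two of those can share a break, so at least 6 commercial breaks are needed.
A packing using 6 commercial breaks:
  break 1: 105 = 105
  break 2: 95 + 15 = 110
  break 3: 80 + 30 = 110
  break 4: 65 = 65
  break 5: 60 + 55 = 115
  break 6: 60 = 60
This matches the lower bound, so 6 is optimal.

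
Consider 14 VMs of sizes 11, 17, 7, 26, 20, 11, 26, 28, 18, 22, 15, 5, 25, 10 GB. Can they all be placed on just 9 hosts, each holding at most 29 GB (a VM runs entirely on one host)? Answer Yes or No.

Yes

A valid assignment using 9 hosts:
  host 1: 28 = 28
  host 2: 26 = 26
  host 3: 26 = 26
  host 4: 25 = 25
  host 5: 22 + 7 = 29
  host 6: 20 + 5 = 25
  host 7: 18 + 11 = 29
  host 8: 17 + 11 = 28
  host 9: 15 + 10 = 25
Every load is within 29 GB, so 9 hosts suffice.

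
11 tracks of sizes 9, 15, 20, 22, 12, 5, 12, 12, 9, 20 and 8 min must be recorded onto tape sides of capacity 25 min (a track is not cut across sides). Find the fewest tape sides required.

Total = 22 + 20 + 20 + 15 + 12 + 12 + 12 + 9 + 9 + 8 + 5 = 144 min.
Lower bound: ⌈144/25⌉ = 6 tape sides.
A packing using 7 tape sides:
  side 1: 22 = 22
  side 2: 20 + 5 = 25
  side 3: 20 = 20
  side 4: 15 + 9 = 24
  side 5: 12 + 12 = 24
  side 6: 12 + 9 = 21
  side 7: 8 = 8
No arrangement into 6 tape sides stays within capacity, so 7 is optimal.

7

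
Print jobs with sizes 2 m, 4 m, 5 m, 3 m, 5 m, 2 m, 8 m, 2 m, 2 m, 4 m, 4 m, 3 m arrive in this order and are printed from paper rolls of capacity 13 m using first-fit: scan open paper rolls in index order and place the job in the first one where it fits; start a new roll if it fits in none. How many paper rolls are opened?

4

  2 → roll 1 (new)  [load 2/13]
  4 → roll 1  [load 6/13]
  5 → roll 1  [load 11/13]
  3 → roll 2 (new)  [load 3/13]
  5 → roll 2  [load 8/13]
  2 → roll 1  [load 13/13]
  8 → roll 3 (new)  [load 8/13]
  2 → roll 2  [load 10/13]
  2 → roll 2  [load 12/13]
  4 → roll 3  [load 12/13]
  4 → roll 4 (new)  [load 4/13]
  3 → roll 4  [load 7/13]
4 paper rolls opened.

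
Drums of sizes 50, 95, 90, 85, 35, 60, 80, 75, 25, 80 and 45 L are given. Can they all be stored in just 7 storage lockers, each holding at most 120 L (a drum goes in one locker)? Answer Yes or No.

Yes

A valid assignment using 7 storage lockers:
  locker 1: 95 + 25 = 120
  locker 2: 90 = 90
  locker 3: 85 + 35 = 120
  locker 4: 80 = 80
  locker 5: 80 = 80
  locker 6: 75 + 45 = 120
  locker 7: 60 + 50 = 110
Every load is within 120 L, so 7 storage lockers suffice.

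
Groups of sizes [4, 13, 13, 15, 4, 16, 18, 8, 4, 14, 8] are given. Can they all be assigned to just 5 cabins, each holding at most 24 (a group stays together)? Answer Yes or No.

Total = 117; ⌈117/24⌉ = 5.
6 groups each exceed half the capacity and cannot share a cabin, forcing at least 6 cabins.
At least 6 cabins are required, but only 5 are allowed.

No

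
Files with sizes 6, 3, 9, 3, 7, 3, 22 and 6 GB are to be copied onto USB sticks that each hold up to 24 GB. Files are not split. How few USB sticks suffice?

Total = 22 + 9 + 7 + 6 + 6 + 3 + 3 + 3 = 59 GB.
Lower bound: ⌈59/24⌉ = 3 USB sticks.
A packing using 3 USB sticks:
  USB stick 1: 22 = 22
  USB stick 2: 9 + 7 + 6 = 22
  USB stick 3: 6 + 3 + 3 + 3 = 15
This matches the lower bound, so 3 is optimal.

3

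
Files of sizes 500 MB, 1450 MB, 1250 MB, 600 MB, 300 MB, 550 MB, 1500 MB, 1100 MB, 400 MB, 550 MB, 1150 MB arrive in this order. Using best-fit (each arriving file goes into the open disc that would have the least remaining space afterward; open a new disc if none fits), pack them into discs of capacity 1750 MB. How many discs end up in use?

  500 → disc 1 (new)  [load 500/1750]
  1450 → disc 2 (new)  [load 1450/1750]
  1250 → disc 1  [load 1750/1750]
  600 → disc 3 (new)  [load 600/1750]
  300 → disc 2  [load 1750/1750]
  550 → disc 3  [load 1150/1750]
  1500 → disc 4 (new)  [load 1500/1750]
  1100 → disc 5 (new)  [load 1100/1750]
  400 → disc 3  [load 1550/1750]
  550 → disc 5  [load 1650/1750]
  1150 → disc 6 (new)  [load 1150/1750]
6 discs opened.

6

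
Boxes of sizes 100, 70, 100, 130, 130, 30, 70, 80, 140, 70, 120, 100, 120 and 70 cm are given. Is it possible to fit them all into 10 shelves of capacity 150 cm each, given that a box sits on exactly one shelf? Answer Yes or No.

Total = 1330 cm; ⌈1330/150⌉ = 9.
The bound of 9 does not rule out 10, but exhaustive search shows no assignment into 10 shelves of capacity 150 cm exists — the minimum is 11.

No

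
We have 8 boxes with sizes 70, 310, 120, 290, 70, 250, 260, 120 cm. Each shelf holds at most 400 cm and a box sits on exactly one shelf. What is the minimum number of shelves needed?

4

Total = 310 + 290 + 260 + 250 + 120 + 120 + 70 + 70 = 1490 cm.
Lower bound: ⌈1490/400⌉ = 4 shelves.
A packing using 4 shelves:
  shelf 1: 310 + 70 = 380
  shelf 2: 290 + 70 = 360
  shelf 3: 260 + 120 = 380
  shelf 4: 250 + 120 = 370
This matches the lower bound, so 4 is optimal.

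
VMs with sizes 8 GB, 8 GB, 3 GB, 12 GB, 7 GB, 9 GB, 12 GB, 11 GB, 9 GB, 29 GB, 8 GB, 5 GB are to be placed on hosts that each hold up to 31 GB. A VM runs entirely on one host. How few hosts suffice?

Total = 29 + 12 + 12 + 11 + 9 + 9 + 8 + 8 + 8 + 7 + 5 + 3 = 121 GB.
Lower bound: ⌈121/31⌉ = 4 hosts.
A packing using 4 hosts:
  host 1: 29 = 29
  host 2: 12 + 12 + 7 = 31
  host 3: 11 + 9 + 8 + 3 = 31
  host 4: 9 + 8 + 8 + 5 = 30
This matches the lower bound, so 4 is optimal.

4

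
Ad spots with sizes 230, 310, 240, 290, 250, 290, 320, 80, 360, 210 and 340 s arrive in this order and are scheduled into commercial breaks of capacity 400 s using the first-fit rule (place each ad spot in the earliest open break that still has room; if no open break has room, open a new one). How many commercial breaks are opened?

  230 → break 1 (new)  [load 230/400]
  310 → break 2 (new)  [load 310/400]
  240 → break 3 (new)  [load 240/400]
  290 → break 4 (new)  [load 290/400]
  250 → break 5 (new)  [load 250/400]
  290 → break 6 (new)  [load 290/400]
  320 → break 7 (new)  [load 320/400]
  80 → break 1  [load 310/400]
  360 → break 8 (new)  [load 360/400]
  210 → break 9 (new)  [load 210/400]
  340 → break 10 (new)  [load 340/400]
10 commercial breaks opened.

10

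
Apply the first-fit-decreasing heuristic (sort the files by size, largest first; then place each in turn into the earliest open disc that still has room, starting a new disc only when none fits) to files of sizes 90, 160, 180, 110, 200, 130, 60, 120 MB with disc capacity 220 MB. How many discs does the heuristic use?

6

Sorted descending: 200, 180, 160, 130, 120, 110, 90, 60.
  200 → disc 1 (new)  [load 200/220]
  180 → disc 2 (new)  [load 180/220]
  160 → disc 3 (new)  [load 160/220]
  130 → disc 4 (new)  [load 130/220]
  120 → disc 5 (new)  [load 120/220]
  110 → disc 6 (new)  [load 110/220]
  90 → disc 4  [load 220/220]
  60 → disc 3  [load 220/220]
6 discs opened.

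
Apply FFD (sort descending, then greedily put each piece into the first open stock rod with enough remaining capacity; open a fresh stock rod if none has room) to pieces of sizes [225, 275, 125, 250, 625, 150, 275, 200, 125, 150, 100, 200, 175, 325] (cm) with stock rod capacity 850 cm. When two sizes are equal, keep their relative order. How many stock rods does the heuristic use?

4

Sorted descending: 625, 325, 275, 275, 250, 225, 200, 200, 175, 150, 150, 125, 125, 100.
  625 → stock rod 1 (new)  [load 625/850]
  325 → stock rod 2 (new)  [load 325/850]
  275 → stock rod 2  [load 600/850]
  275 → stock rod 3 (new)  [load 275/850]
  250 → stock rod 2  [load 850/850]
  225 → stock rod 1  [load 850/850]
  200 → stock rod 3  [load 475/850]
  200 → stock rod 3  [load 675/850]
  175 → stock rod 3  [load 850/850]
  150 → stock rod 4 (new)  [load 150/850]
  150 → stock rod 4  [load 300/850]
  125 → stock rod 4  [load 425/850]
  125 → stock rod 4  [load 550/850]
  100 → stock rod 4  [load 650/850]
4 stock rods opened.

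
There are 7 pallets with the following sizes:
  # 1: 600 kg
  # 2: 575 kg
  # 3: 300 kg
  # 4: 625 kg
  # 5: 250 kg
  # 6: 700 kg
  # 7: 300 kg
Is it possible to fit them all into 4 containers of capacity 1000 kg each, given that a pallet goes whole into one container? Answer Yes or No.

Yes

A valid assignment using 4 containers:
  container 1: 700 + 300 = 1000
  container 2: 625 + 300 = 925
  container 3: 600 + 250 = 850
  container 4: 575 = 575
Every load is within 1000 kg, so 4 containers suffice.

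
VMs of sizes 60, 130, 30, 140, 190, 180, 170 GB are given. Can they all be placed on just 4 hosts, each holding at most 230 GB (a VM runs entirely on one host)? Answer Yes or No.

Total = 900 GB; ⌈900/230⌉ = 4.
5 VMs each exceed half the capacity and cannot share a host, forcing at least 5 hosts.
At least 5 hosts are required, but only 4 are allowed.

No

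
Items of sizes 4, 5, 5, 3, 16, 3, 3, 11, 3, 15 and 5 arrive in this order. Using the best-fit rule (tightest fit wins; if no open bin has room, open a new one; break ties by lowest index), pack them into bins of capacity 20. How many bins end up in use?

4

  4 → bin 1 (new)  [load 4/20]
  5 → bin 1  [load 9/20]
  5 → bin 1  [load 14/20]
  3 → bin 1  [load 17/20]
  16 → bin 2 (new)  [load 16/20]
  3 → bin 1  [load 20/20]
  3 → bin 2  [load 19/20]
  11 → bin 3 (new)  [load 11/20]
  3 → bin 3  [load 14/20]
  15 → bin 4 (new)  [load 15/20]
  5 → bin 4  [load 20/20]
4 bins opened.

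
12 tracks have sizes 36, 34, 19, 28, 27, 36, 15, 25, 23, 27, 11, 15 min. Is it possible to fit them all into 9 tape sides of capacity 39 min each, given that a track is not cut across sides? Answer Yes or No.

Yes

A valid assignment using 9 tape sides:
  side 1: 36 = 36
  side 2: 36 = 36
  side 3: 34 = 34
  side 4: 28 + 11 = 39
  side 5: 27 = 27
  side 6: 27 = 27
  side 7: 25 = 25
  side 8: 23 + 15 = 38
  side 9: 19 + 15 = 34
Every load is within 39 min, so 9 tape sides suffice.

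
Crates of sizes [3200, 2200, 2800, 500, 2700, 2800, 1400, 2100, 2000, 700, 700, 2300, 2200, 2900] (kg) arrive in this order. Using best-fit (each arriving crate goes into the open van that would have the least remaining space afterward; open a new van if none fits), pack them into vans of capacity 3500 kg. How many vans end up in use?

10

  3200 → van 1 (new)  [load 3200/3500]
  2200 → van 2 (new)  [load 2200/3500]
  2800 → van 3 (new)  [load 2800/3500]
  500 → van 3  [load 3300/3500]
  2700 → van 4 (new)  [load 2700/3500]
  2800 → van 5 (new)  [load 2800/3500]
  1400 → van 6 (new)  [load 1400/3500]
  2100 → van 6  [load 3500/3500]
  2000 → van 7 (new)  [load 2000/3500]
  700 → van 5  [load 3500/3500]
  700 → van 4  [load 3400/3500]
  2300 → van 8 (new)  [load 2300/3500]
  2200 → van 9 (new)  [load 2200/3500]
  2900 → van 10 (new)  [load 2900/3500]
10 vans opened.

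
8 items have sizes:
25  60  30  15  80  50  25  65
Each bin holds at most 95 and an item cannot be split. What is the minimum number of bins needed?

4

Total = 80 + 65 + 60 + 50 + 30 + 25 + 25 + 15 = 350.
Lower bound: ⌈350/95⌉ = 4 bins.
A packing using 4 bins:
  bin 1: 80 + 15 = 95
  bin 2: 65 + 30 = 95
  bin 3: 60 + 25 = 85
  bin 4: 50 + 25 = 75
This matches the lower bound, so 4 is optimal.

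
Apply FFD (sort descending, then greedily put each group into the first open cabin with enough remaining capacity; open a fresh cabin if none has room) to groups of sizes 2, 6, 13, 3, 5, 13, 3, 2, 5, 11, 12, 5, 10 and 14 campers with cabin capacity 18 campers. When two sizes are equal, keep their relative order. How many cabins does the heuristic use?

6

Sorted descending: 14, 13, 13, 12, 11, 10, 6, 5, 5, 5, 3, 3, 2, 2.
  14 → cabin 1 (new)  [load 14/18]
  13 → cabin 2 (new)  [load 13/18]
  13 → cabin 3 (new)  [load 13/18]
  12 → cabin 4 (new)  [load 12/18]
  11 → cabin 5 (new)  [load 11/18]
  10 → cabin 6 (new)  [load 10/18]
  6 → cabin 4  [load 18/18]
  5 → cabin 2  [load 18/18]
  5 → cabin 3  [load 18/18]
  5 → cabin 5  [load 16/18]
  3 → cabin 1  [load 17/18]
  3 → cabin 6  [load 13/18]
  2 → cabin 5  [load 18/18]
  2 → cabin 6  [load 15/18]
6 cabins opened.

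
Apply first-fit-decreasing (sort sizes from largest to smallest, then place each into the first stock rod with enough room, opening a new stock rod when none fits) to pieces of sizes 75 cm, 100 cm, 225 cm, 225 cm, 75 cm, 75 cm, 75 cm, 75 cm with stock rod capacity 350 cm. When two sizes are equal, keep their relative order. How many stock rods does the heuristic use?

Sorted descending: 225, 225, 100, 75, 75, 75, 75, 75.
  225 → stock rod 1 (new)  [load 225/350]
  225 → stock rod 2 (new)  [load 225/350]
  100 → stock rod 1  [load 325/350]
  75 → stock rod 2  [load 300/350]
  75 → stock rod 3 (new)  [load 75/350]
  75 → stock rod 3  [load 150/350]
  75 → stock rod 3  [load 225/350]
  75 → stock rod 3  [load 300/350]
3 stock rods opened.

3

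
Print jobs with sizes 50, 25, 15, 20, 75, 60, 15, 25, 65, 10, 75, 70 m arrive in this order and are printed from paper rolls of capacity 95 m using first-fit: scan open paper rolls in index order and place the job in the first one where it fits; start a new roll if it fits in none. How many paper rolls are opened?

  50 → roll 1 (new)  [load 50/95]
  25 → roll 1  [load 75/95]
  15 → roll 1  [load 90/95]
  20 → roll 2 (new)  [load 20/95]
  75 → roll 2  [load 95/95]
  60 → roll 3 (new)  [load 60/95]
  15 → roll 3  [load 75/95]
  25 → roll 4 (new)  [load 25/95]
  65 → roll 4  [load 90/95]
  10 → roll 3  [load 85/95]
  75 → roll 5 (new)  [load 75/95]
  70 → roll 6 (new)  [load 70/95]
6 paper rolls opened.

6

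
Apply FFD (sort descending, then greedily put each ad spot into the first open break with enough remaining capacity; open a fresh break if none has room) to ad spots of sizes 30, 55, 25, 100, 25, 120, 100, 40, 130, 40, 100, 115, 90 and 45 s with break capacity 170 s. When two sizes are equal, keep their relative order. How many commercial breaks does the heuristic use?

Sorted descending: 130, 120, 115, 100, 100, 100, 90, 55, 45, 40, 40, 30, 25, 25.
  130 → break 1 (new)  [load 130/170]
  120 → break 2 (new)  [load 120/170]
  115 → break 3 (new)  [load 115/170]
  100 → break 4 (new)  [load 100/170]
  100 → break 5 (new)  [load 100/170]
  100 → break 6 (new)  [load 100/170]
  90 → break 7 (new)  [load 90/170]
  55 → break 3  [load 170/170]
  45 → break 2  [load 165/170]
  40 → break 1  [load 170/170]
  40 → break 4  [load 140/170]
  30 → break 4  [load 170/170]
  25 → break 5  [load 125/170]
  25 → break 5  [load 150/170]
7 commercial breaks opened.

7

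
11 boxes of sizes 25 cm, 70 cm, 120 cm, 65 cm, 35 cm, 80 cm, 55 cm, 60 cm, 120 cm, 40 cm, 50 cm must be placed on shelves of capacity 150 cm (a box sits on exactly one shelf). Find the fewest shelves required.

Total = 120 + 120 + 80 + 70 + 65 + 60 + 55 + 50 + 40 + 35 + 25 = 720 cm.
Lower bound: ⌈720/150⌉ = 5 shelves.
A packing using 6 shelves:
  shelf 1: 120 + 25 = 145
  shelf 2: 120 = 120
  shelf 3: 80 + 70 = 150
  shelf 4: 65 + 60 = 125
  shelf 5: 55 + 50 + 40 = 145
  shelf 6: 35 = 35
No arrangement into 5 shelves stays within capacity, so 6 is optimal.

6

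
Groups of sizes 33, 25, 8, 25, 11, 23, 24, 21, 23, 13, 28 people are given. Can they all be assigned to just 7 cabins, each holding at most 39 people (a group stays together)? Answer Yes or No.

No

Total = 234 people; ⌈234/39⌉ = 6.
8 groups each exceed half the capacity and cannot share a cabin, forcing at least 8 cabins.
At least 8 cabins are required, but only 7 are allowed.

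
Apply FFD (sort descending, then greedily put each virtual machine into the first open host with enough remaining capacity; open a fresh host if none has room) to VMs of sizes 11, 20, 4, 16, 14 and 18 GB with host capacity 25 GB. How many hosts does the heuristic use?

4

Sorted descending: 20, 18, 16, 14, 11, 4.
  20 → host 1 (new)  [load 20/25]
  18 → host 2 (new)  [load 18/25]
  16 → host 3 (new)  [load 16/25]
  14 → host 4 (new)  [load 14/25]
  11 → host 4  [load 25/25]
  4 → host 1  [load 24/25]
4 hosts opened.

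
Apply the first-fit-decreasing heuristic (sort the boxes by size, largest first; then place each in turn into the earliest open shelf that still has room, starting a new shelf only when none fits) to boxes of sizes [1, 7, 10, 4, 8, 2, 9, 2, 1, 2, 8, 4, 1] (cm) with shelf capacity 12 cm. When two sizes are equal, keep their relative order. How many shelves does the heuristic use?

Sorted descending: 10, 9, 8, 8, 7, 4, 4, 2, 2, 2, 1, 1, 1.
  10 → shelf 1 (new)  [load 10/12]
  9 → shelf 2 (new)  [load 9/12]
  8 → shelf 3 (new)  [load 8/12]
  8 → shelf 4 (new)  [load 8/12]
  7 → shelf 5 (new)  [load 7/12]
  4 → shelf 3  [load 12/12]
  4 → shelf 4  [load 12/12]
  2 → shelf 1  [load 12/12]
  2 → shelf 2  [load 11/12]
  2 → shelf 5  [load 9/12]
  1 → shelf 2  [load 12/12]
  1 → shelf 5  [load 10/12]
  1 → shelf 5  [load 11/12]
5 shelves opened.

5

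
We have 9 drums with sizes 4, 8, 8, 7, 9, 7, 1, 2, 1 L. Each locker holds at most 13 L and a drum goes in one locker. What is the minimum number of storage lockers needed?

Total = 9 + 8 + 8 + 7 + 7 + 4 + 2 + 1 + 1 = 47 L.
Lower bound: ⌈47/13⌉ = 4 storage lockers.
Also, 5 drums each exceed 13/2 L, and no two of those can share a locker, so at least 5 storage lockers are needed.
A packing using 5 storage lockers:
  locker 1: 9 + 4 = 13
  locker 2: 8 + 2 + 1 + 1 = 12
  locker 3: 8 = 8
  locker 4: 7 = 7
  locker 5: 7 = 7
This matches the lower bound, so 5 is optimal.

5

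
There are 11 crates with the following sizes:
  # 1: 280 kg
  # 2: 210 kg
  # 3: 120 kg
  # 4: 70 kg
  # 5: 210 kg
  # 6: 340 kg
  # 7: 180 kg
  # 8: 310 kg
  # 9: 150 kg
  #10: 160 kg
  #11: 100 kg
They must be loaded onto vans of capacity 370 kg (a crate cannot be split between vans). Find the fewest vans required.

Total = 340 + 310 + 280 + 210 + 210 + 180 + 160 + 150 + 120 + 100 + 70 = 2130 kg.
Lower bound: ⌈2130/370⌉ = 6 vans.
A packing using 7 vans:
  van 1: 340 = 340
  van 2: 310 = 310
  van 3: 280 + 70 = 350
  van 4: 210 + 160 = 370
  van 5: 210 + 150 = 360
  van 6: 180 + 120 = 300
  van 7: 100 = 100
No arrangement into 6 vans stays within capacity, so 7 is optimal.

7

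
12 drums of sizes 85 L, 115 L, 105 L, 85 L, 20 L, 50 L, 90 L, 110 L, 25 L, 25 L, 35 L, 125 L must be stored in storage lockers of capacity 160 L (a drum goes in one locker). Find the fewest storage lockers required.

7

Total = 125 + 115 + 110 + 105 + 90 + 85 + 85 + 50 + 35 + 25 + 25 + 20 = 870 L.
Lower bound: ⌈870/160⌉ = 6 storage lockers.
Also, 7 drums each exceed 80 L, and no two of those can share a locker, so at least 7 storage lockers are needed.
A packing using 7 storage lockers:
  locker 1: 125 + 35 = 160
  locker 2: 115 + 25 + 20 = 160
  locker 3: 110 + 50 = 160
  locker 4: 105 + 25 = 130
  locker 5: 90 = 90
  locker 6: 85 = 85
  locker 7: 85 = 85
This matches the lower bound, so 7 is optimal.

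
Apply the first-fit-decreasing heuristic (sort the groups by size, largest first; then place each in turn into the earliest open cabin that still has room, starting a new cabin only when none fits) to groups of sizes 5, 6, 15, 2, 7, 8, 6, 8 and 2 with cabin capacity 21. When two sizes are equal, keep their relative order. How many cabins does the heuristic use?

3

Sorted descending: 15, 8, 8, 7, 6, 6, 5, 2, 2.
  15 → cabin 1 (new)  [load 15/21]
  8 → cabin 2 (new)  [load 8/21]
  8 → cabin 2  [load 16/21]
  7 → cabin 3 (new)  [load 7/21]
  6 → cabin 1  [load 21/21]
  6 → cabin 3  [load 13/21]
  5 → cabin 2  [load 21/21]
  2 → cabin 3  [load 15/21]
  2 → cabin 3  [load 17/21]
3 cabins opened.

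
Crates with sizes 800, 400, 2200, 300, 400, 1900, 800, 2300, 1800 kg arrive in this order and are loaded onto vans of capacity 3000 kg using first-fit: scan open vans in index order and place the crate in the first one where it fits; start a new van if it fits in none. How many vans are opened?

  800 → van 1 (new)  [load 800/3000]
  400 → van 1  [load 1200/3000]
  2200 → van 2 (new)  [load 2200/3000]
  300 → van 1  [load 1500/3000]
  400 → van 1  [load 1900/3000]
  1900 → van 3 (new)  [load 1900/3000]
  800 → van 1  [load 2700/3000]
  2300 → van 4 (new)  [load 2300/3000]
  1800 → van 5 (new)  [load 1800/3000]
5 vans opened.

5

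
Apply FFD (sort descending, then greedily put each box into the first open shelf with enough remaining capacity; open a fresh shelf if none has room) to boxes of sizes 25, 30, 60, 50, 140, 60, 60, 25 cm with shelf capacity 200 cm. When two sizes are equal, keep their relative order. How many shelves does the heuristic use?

Sorted descending: 140, 60, 60, 60, 50, 30, 25, 25.
  140 → shelf 1 (new)  [load 140/200]
  60 → shelf 1  [load 200/200]
  60 → shelf 2 (new)  [load 60/200]
  60 → shelf 2  [load 120/200]
  50 → shelf 2  [load 170/200]
  30 → shelf 2  [load 200/200]
  25 → shelf 3 (new)  [load 25/200]
  25 → shelf 3  [load 50/200]
3 shelves opened.

3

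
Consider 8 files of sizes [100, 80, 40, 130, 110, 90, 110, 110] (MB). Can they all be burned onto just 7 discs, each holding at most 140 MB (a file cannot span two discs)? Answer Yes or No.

Yes

A valid assignment using 7 discs:
  disc 1: 130 = 130
  disc 2: 110 = 110
  disc 3: 110 = 110
  disc 4: 110 = 110
  disc 5: 100 + 40 = 140
  disc 6: 90 = 90
  disc 7: 80 = 80
Every load is within 140 MB, so 7 discs suffice.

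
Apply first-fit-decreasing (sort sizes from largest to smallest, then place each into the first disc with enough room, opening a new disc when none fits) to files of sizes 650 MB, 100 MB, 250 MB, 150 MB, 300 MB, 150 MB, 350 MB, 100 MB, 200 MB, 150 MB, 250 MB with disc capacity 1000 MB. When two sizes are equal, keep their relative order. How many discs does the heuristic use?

3

Sorted descending: 650, 350, 300, 250, 250, 200, 150, 150, 150, 100, 100.
  650 → disc 1 (new)  [load 650/1000]
  350 → disc 1  [load 1000/1000]
  300 → disc 2 (new)  [load 300/1000]
  250 → disc 2  [load 550/1000]
  250 → disc 2  [load 800/1000]
  200 → disc 2  [load 1000/1000]
  150 → disc 3 (new)  [load 150/1000]
  150 → disc 3  [load 300/1000]
  150 → disc 3  [load 450/1000]
  100 → disc 3  [load 550/1000]
  100 → disc 3  [load 650/1000]
3 discs opened.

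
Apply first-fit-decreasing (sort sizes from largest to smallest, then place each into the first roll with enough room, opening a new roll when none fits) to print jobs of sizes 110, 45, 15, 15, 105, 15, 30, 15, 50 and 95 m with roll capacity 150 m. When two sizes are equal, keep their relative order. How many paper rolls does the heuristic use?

Sorted descending: 110, 105, 95, 50, 45, 30, 15, 15, 15, 15.
  110 → roll 1 (new)  [load 110/150]
  105 → roll 2 (new)  [load 105/150]
  95 → roll 3 (new)  [load 95/150]
  50 → roll 3  [load 145/150]
  45 → roll 2  [load 150/150]
  30 → roll 1  [load 140/150]
  15 → roll 4 (new)  [load 15/150]
  15 → roll 4  [load 30/150]
  15 → roll 4  [load 45/150]
  15 → roll 4  [load 60/150]
4 paper rolls opened.

4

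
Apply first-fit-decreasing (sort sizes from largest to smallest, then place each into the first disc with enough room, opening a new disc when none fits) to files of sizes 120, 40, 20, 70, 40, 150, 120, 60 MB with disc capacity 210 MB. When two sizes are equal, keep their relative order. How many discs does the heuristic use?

Sorted descending: 150, 120, 120, 70, 60, 40, 40, 20.
  150 → disc 1 (new)  [load 150/210]
  120 → disc 2 (new)  [load 120/210]
  120 → disc 3 (new)  [load 120/210]
  70 → disc 2  [load 190/210]
  60 → disc 1  [load 210/210]
  40 → disc 3  [load 160/210]
  40 → disc 3  [load 200/210]
  20 → disc 2  [load 210/210]
3 discs opened.

3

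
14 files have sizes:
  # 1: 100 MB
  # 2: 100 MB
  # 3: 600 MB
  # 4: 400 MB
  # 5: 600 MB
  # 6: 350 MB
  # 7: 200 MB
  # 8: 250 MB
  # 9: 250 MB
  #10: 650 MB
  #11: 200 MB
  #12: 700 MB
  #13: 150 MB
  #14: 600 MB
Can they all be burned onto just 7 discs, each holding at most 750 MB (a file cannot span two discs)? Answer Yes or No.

No

Total = 5150 MB; ⌈5150/750⌉ = 7.
The bound of 7 does not rule out 7, but exhaustive search shows no assignment into 7 discs of capacity 750 MB exists — the minimum is 8.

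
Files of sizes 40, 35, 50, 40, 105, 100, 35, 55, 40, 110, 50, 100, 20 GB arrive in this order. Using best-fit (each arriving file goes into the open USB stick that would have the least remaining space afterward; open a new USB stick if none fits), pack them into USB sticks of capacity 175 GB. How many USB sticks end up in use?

  40 → USB stick 1 (new)  [load 40/175]
  35 → USB stick 1  [load 75/175]
  50 → USB stick 1  [load 125/175]
  40 → USB stick 1  [load 165/175]
  105 → USB stick 2 (new)  [load 105/175]
  100 → USB stick 3 (new)  [load 100/175]
  35 → USB stick 2  [load 140/175]
  55 → USB stick 3  [load 155/175]
  40 → USB stick 4 (new)  [load 40/175]
  110 → USB stick 4  [load 150/175]
  50 → USB stick 5 (new)  [load 50/175]
  100 → USB stick 5  [load 150/175]
  20 → USB stick 3  [load 175/175]
5 USB sticks opened.

5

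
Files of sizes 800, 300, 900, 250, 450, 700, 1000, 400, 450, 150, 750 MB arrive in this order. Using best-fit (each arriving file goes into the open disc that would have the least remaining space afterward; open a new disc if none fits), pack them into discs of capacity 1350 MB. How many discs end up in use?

  800 → disc 1 (new)  [load 800/1350]
  300 → disc 1  [load 1100/1350]
  900 → disc 2 (new)  [load 900/1350]
  250 → disc 1  [load 1350/1350]
  450 → disc 2  [load 1350/1350]
  700 → disc 3 (new)  [load 700/1350]
  1000 → disc 4 (new)  [load 1000/1350]
  400 → disc 3  [load 1100/1350]
  450 → disc 5 (new)  [load 450/1350]
  150 → disc 3  [load 1250/1350]
  750 → disc 5  [load 1200/1350]
5 discs opened.

5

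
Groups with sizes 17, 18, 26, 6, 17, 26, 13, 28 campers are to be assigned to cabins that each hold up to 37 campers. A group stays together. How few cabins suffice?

Total = 28 + 26 + 26 + 18 + 17 + 17 + 13 + 6 = 151 campers.
Lower bound: ⌈151/37⌉ = 5 cabins.
A packing using 5 cabins:
  cabin 1: 28 + 6 = 34
  cabin 2: 26 = 26
  cabin 3: 26 = 26
  cabin 4: 18 + 17 = 35
  cabin 5: 17 + 13 = 30
This matches the lower bound, so 5 is optimal.

5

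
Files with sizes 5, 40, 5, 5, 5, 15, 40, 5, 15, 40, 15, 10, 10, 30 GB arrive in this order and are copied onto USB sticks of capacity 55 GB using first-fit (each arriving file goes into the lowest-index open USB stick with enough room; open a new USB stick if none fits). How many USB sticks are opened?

  5 → USB stick 1 (new)  [load 5/55]
  40 → USB stick 1  [load 45/55]
  5 → USB stick 1  [load 50/55]
  5 → USB stick 1  [load 55/55]
  5 → USB stick 2 (new)  [load 5/55]
  15 → USB stick 2  [load 20/55]
  40 → USB stick 3 (new)  [load 40/55]
  5 → USB stick 2  [load 25/55]
  15 → USB stick 2  [load 40/55]
  40 → USB stick 4 (new)  [load 40/55]
  15 → USB stick 2  [load 55/55]
  10 → USB stick 3  [load 50/55]
  10 → USB stick 4  [load 50/55]
  30 → USB stick 5 (new)  [load 30/55]
5 USB sticks opened.

5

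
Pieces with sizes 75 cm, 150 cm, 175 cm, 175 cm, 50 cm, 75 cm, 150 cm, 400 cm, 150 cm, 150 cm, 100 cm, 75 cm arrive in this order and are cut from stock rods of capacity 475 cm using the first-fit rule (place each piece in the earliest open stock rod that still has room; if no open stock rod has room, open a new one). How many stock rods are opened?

4

  75 → stock rod 1 (new)  [load 75/475]
  150 → stock rod 1  [load 225/475]
  175 → stock rod 1  [load 400/475]
  175 → stock rod 2 (new)  [load 175/475]
  50 → stock rod 1  [load 450/475]
  75 → stock rod 2  [load 250/475]
  150 → stock rod 2  [load 400/475]
  400 → stock rod 3 (new)  [load 400/475]
  150 → stock rod 4 (new)  [load 150/475]
  150 → stock rod 4  [load 300/475]
  100 → stock rod 4  [load 400/475]
  75 → stock rod 2  [load 475/475]
4 stock rods opened.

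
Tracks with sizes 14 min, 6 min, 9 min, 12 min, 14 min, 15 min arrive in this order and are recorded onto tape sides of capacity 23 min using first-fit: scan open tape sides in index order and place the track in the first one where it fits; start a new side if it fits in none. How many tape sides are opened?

4

  14 → side 1 (new)  [load 14/23]
  6 → side 1  [load 20/23]
  9 → side 2 (new)  [load 9/23]
  12 → side 2  [load 21/23]
  14 → side 3 (new)  [load 14/23]
  15 → side 4 (new)  [load 15/23]
4 tape sides opened.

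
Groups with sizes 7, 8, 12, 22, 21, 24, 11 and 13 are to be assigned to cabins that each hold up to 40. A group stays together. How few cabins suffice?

4

Total = 24 + 22 + 21 + 13 + 12 + 11 + 8 + 7 = 118.
Lower bound: ⌈118/40⌉ = 3 cabins.
A packing using 4 cabins:
  cabin 1: 24 + 13 = 37
  cabin 2: 22 + 12 = 34
  cabin 3: 21 + 11 + 8 = 40
  cabin 4: 7 = 7
No arrangement into 3 cabins stays within capacity, so 4 is optimal.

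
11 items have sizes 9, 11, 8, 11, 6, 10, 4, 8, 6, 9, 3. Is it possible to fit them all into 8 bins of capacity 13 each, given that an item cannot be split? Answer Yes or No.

Yes

A valid assignment using 8 bins:
  bin 1: 11 = 11
  bin 2: 11 = 11
  bin 3: 10 + 3 = 13
  bin 4: 9 + 4 = 13
  bin 5: 9 = 9
  bin 6: 8 = 8
  bin 7: 8 = 8
  bin 8: 6 + 6 = 12
Every load is within 13, so 8 bins suffice.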